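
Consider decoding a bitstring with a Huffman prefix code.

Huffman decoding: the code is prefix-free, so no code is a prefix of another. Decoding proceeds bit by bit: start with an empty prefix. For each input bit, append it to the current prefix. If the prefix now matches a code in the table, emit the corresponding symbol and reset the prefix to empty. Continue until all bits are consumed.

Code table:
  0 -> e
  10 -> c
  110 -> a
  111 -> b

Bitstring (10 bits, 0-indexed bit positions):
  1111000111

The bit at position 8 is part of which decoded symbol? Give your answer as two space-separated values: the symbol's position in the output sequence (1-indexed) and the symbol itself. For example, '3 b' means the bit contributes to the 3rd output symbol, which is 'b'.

Answer: 5 b

Derivation:
Bit 0: prefix='1' (no match yet)
Bit 1: prefix='11' (no match yet)
Bit 2: prefix='111' -> emit 'b', reset
Bit 3: prefix='1' (no match yet)
Bit 4: prefix='10' -> emit 'c', reset
Bit 5: prefix='0' -> emit 'e', reset
Bit 6: prefix='0' -> emit 'e', reset
Bit 7: prefix='1' (no match yet)
Bit 8: prefix='11' (no match yet)
Bit 9: prefix='111' -> emit 'b', reset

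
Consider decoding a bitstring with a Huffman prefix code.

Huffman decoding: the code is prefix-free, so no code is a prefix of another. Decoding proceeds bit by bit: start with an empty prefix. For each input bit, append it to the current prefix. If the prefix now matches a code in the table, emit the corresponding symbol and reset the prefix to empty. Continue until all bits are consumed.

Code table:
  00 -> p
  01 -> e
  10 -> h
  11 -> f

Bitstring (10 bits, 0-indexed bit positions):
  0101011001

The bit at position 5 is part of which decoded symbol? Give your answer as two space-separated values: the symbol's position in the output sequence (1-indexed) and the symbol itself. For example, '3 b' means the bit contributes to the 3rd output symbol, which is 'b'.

Answer: 3 e

Derivation:
Bit 0: prefix='0' (no match yet)
Bit 1: prefix='01' -> emit 'e', reset
Bit 2: prefix='0' (no match yet)
Bit 3: prefix='01' -> emit 'e', reset
Bit 4: prefix='0' (no match yet)
Bit 5: prefix='01' -> emit 'e', reset
Bit 6: prefix='1' (no match yet)
Bit 7: prefix='10' -> emit 'h', reset
Bit 8: prefix='0' (no match yet)
Bit 9: prefix='01' -> emit 'e', reset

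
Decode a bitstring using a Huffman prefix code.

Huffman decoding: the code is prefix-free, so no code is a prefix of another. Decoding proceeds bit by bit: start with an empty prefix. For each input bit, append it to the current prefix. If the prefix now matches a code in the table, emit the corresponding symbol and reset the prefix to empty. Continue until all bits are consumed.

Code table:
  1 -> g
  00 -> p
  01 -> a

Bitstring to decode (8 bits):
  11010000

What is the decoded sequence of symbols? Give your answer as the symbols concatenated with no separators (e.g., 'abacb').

Bit 0: prefix='1' -> emit 'g', reset
Bit 1: prefix='1' -> emit 'g', reset
Bit 2: prefix='0' (no match yet)
Bit 3: prefix='01' -> emit 'a', reset
Bit 4: prefix='0' (no match yet)
Bit 5: prefix='00' -> emit 'p', reset
Bit 6: prefix='0' (no match yet)
Bit 7: prefix='00' -> emit 'p', reset

Answer: ggapp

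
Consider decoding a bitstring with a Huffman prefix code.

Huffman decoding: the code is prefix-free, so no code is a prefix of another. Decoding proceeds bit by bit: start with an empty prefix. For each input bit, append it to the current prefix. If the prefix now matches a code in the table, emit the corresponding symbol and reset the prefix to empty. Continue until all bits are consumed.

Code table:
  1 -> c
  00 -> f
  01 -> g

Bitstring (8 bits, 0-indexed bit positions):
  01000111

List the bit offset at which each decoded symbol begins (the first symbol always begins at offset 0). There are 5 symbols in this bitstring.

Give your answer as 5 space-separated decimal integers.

Answer: 0 2 4 6 7

Derivation:
Bit 0: prefix='0' (no match yet)
Bit 1: prefix='01' -> emit 'g', reset
Bit 2: prefix='0' (no match yet)
Bit 3: prefix='00' -> emit 'f', reset
Bit 4: prefix='0' (no match yet)
Bit 5: prefix='01' -> emit 'g', reset
Bit 6: prefix='1' -> emit 'c', reset
Bit 7: prefix='1' -> emit 'c', reset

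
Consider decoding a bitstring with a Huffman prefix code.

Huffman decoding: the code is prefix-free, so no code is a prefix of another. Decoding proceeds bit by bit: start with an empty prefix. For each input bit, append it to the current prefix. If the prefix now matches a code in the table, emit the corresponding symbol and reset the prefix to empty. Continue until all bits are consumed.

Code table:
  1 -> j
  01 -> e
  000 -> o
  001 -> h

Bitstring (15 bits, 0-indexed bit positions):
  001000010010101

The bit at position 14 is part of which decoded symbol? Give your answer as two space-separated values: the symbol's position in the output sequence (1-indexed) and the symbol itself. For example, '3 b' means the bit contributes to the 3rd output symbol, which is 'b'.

Answer: 6 e

Derivation:
Bit 0: prefix='0' (no match yet)
Bit 1: prefix='00' (no match yet)
Bit 2: prefix='001' -> emit 'h', reset
Bit 3: prefix='0' (no match yet)
Bit 4: prefix='00' (no match yet)
Bit 5: prefix='000' -> emit 'o', reset
Bit 6: prefix='0' (no match yet)
Bit 7: prefix='01' -> emit 'e', reset
Bit 8: prefix='0' (no match yet)
Bit 9: prefix='00' (no match yet)
Bit 10: prefix='001' -> emit 'h', reset
Bit 11: prefix='0' (no match yet)
Bit 12: prefix='01' -> emit 'e', reset
Bit 13: prefix='0' (no match yet)
Bit 14: prefix='01' -> emit 'e', reset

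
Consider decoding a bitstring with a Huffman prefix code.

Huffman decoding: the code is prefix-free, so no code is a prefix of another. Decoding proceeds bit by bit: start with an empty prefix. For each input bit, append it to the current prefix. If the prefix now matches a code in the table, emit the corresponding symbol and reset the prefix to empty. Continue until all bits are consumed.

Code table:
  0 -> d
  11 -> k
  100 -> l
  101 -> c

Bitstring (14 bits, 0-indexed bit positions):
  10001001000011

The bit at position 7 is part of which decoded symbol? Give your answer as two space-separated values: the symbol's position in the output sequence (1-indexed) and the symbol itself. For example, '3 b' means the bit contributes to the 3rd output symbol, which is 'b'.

Answer: 4 l

Derivation:
Bit 0: prefix='1' (no match yet)
Bit 1: prefix='10' (no match yet)
Bit 2: prefix='100' -> emit 'l', reset
Bit 3: prefix='0' -> emit 'd', reset
Bit 4: prefix='1' (no match yet)
Bit 5: prefix='10' (no match yet)
Bit 6: prefix='100' -> emit 'l', reset
Bit 7: prefix='1' (no match yet)
Bit 8: prefix='10' (no match yet)
Bit 9: prefix='100' -> emit 'l', reset
Bit 10: prefix='0' -> emit 'd', reset
Bit 11: prefix='0' -> emit 'd', reset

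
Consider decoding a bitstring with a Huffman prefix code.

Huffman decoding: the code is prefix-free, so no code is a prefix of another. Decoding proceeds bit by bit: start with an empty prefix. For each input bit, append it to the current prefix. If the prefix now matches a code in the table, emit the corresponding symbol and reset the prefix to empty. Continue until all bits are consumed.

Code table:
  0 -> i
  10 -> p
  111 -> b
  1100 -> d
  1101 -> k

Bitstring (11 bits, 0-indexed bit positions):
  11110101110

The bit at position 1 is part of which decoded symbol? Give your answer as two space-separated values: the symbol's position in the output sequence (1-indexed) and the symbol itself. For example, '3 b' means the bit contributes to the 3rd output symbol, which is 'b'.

Bit 0: prefix='1' (no match yet)
Bit 1: prefix='11' (no match yet)
Bit 2: prefix='111' -> emit 'b', reset
Bit 3: prefix='1' (no match yet)
Bit 4: prefix='10' -> emit 'p', reset
Bit 5: prefix='1' (no match yet)

Answer: 1 b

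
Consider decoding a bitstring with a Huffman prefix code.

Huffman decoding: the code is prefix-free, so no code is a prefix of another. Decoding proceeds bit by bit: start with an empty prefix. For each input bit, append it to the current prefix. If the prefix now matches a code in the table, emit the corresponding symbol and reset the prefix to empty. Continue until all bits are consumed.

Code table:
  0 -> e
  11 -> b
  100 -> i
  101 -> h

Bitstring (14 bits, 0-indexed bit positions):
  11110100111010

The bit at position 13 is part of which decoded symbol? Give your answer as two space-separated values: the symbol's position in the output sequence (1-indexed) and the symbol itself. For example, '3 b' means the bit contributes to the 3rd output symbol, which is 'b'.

Answer: 7 e

Derivation:
Bit 0: prefix='1' (no match yet)
Bit 1: prefix='11' -> emit 'b', reset
Bit 2: prefix='1' (no match yet)
Bit 3: prefix='11' -> emit 'b', reset
Bit 4: prefix='0' -> emit 'e', reset
Bit 5: prefix='1' (no match yet)
Bit 6: prefix='10' (no match yet)
Bit 7: prefix='100' -> emit 'i', reset
Bit 8: prefix='1' (no match yet)
Bit 9: prefix='11' -> emit 'b', reset
Bit 10: prefix='1' (no match yet)
Bit 11: prefix='10' (no match yet)
Bit 12: prefix='101' -> emit 'h', reset
Bit 13: prefix='0' -> emit 'e', reset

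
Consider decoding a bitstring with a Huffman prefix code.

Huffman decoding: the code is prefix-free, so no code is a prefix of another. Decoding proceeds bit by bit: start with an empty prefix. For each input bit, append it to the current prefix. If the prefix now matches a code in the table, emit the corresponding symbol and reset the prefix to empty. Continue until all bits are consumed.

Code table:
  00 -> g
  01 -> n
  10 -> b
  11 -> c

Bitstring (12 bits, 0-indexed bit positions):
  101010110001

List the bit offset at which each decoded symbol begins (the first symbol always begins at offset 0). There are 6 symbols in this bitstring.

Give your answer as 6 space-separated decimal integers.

Answer: 0 2 4 6 8 10

Derivation:
Bit 0: prefix='1' (no match yet)
Bit 1: prefix='10' -> emit 'b', reset
Bit 2: prefix='1' (no match yet)
Bit 3: prefix='10' -> emit 'b', reset
Bit 4: prefix='1' (no match yet)
Bit 5: prefix='10' -> emit 'b', reset
Bit 6: prefix='1' (no match yet)
Bit 7: prefix='11' -> emit 'c', reset
Bit 8: prefix='0' (no match yet)
Bit 9: prefix='00' -> emit 'g', reset
Bit 10: prefix='0' (no match yet)
Bit 11: prefix='01' -> emit 'n', reset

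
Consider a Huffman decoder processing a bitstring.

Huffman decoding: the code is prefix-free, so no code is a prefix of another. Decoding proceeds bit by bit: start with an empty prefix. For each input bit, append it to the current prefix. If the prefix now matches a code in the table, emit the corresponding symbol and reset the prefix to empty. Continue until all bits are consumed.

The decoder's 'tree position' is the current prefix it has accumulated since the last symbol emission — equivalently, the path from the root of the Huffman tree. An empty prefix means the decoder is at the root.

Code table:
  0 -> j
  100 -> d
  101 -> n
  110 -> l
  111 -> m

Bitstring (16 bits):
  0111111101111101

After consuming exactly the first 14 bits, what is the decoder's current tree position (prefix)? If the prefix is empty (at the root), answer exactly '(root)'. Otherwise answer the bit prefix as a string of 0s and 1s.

Bit 0: prefix='0' -> emit 'j', reset
Bit 1: prefix='1' (no match yet)
Bit 2: prefix='11' (no match yet)
Bit 3: prefix='111' -> emit 'm', reset
Bit 4: prefix='1' (no match yet)
Bit 5: prefix='11' (no match yet)
Bit 6: prefix='111' -> emit 'm', reset
Bit 7: prefix='1' (no match yet)
Bit 8: prefix='10' (no match yet)
Bit 9: prefix='101' -> emit 'n', reset
Bit 10: prefix='1' (no match yet)
Bit 11: prefix='11' (no match yet)
Bit 12: prefix='111' -> emit 'm', reset
Bit 13: prefix='1' (no match yet)

Answer: 1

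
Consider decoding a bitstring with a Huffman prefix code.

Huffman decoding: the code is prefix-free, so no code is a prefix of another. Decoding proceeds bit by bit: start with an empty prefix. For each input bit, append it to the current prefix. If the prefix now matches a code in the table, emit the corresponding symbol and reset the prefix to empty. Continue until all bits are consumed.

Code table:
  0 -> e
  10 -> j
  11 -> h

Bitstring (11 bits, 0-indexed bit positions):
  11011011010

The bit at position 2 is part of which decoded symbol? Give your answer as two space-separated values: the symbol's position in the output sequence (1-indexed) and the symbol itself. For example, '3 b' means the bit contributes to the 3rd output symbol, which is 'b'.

Answer: 2 e

Derivation:
Bit 0: prefix='1' (no match yet)
Bit 1: prefix='11' -> emit 'h', reset
Bit 2: prefix='0' -> emit 'e', reset
Bit 3: prefix='1' (no match yet)
Bit 4: prefix='11' -> emit 'h', reset
Bit 5: prefix='0' -> emit 'e', reset
Bit 6: prefix='1' (no match yet)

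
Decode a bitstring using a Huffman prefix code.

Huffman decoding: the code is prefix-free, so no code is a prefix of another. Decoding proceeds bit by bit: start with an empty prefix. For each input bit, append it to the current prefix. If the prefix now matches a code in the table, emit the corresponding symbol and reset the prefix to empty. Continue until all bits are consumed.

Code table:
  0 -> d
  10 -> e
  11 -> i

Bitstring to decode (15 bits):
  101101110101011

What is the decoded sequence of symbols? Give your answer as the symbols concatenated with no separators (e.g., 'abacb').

Answer: eidieeei

Derivation:
Bit 0: prefix='1' (no match yet)
Bit 1: prefix='10' -> emit 'e', reset
Bit 2: prefix='1' (no match yet)
Bit 3: prefix='11' -> emit 'i', reset
Bit 4: prefix='0' -> emit 'd', reset
Bit 5: prefix='1' (no match yet)
Bit 6: prefix='11' -> emit 'i', reset
Bit 7: prefix='1' (no match yet)
Bit 8: prefix='10' -> emit 'e', reset
Bit 9: prefix='1' (no match yet)
Bit 10: prefix='10' -> emit 'e', reset
Bit 11: prefix='1' (no match yet)
Bit 12: prefix='10' -> emit 'e', reset
Bit 13: prefix='1' (no match yet)
Bit 14: prefix='11' -> emit 'i', reset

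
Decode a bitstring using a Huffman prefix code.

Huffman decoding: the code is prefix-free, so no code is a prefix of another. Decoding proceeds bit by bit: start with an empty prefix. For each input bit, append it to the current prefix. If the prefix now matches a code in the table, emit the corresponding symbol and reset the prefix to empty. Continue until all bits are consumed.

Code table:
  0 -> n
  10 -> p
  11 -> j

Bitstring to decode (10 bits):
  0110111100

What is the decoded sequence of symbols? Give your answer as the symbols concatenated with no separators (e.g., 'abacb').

Answer: njnjjnn

Derivation:
Bit 0: prefix='0' -> emit 'n', reset
Bit 1: prefix='1' (no match yet)
Bit 2: prefix='11' -> emit 'j', reset
Bit 3: prefix='0' -> emit 'n', reset
Bit 4: prefix='1' (no match yet)
Bit 5: prefix='11' -> emit 'j', reset
Bit 6: prefix='1' (no match yet)
Bit 7: prefix='11' -> emit 'j', reset
Bit 8: prefix='0' -> emit 'n', reset
Bit 9: prefix='0' -> emit 'n', reset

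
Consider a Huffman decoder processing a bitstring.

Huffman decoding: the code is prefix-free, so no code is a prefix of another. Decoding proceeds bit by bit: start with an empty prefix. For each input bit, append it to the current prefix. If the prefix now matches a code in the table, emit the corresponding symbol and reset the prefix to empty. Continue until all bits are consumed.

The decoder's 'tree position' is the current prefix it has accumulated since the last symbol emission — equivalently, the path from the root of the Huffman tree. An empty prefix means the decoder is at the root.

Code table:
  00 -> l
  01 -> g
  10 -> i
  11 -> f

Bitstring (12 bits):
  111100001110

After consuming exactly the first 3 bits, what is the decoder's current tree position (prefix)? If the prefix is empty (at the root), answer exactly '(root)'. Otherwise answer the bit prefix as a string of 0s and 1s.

Bit 0: prefix='1' (no match yet)
Bit 1: prefix='11' -> emit 'f', reset
Bit 2: prefix='1' (no match yet)

Answer: 1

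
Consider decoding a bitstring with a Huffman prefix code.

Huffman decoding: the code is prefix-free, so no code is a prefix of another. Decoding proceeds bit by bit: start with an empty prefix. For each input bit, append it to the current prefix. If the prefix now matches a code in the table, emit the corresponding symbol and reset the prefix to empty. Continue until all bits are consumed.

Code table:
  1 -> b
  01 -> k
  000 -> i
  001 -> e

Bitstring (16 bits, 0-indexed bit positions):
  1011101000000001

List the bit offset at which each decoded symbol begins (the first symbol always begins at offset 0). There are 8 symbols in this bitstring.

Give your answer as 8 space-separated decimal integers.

Bit 0: prefix='1' -> emit 'b', reset
Bit 1: prefix='0' (no match yet)
Bit 2: prefix='01' -> emit 'k', reset
Bit 3: prefix='1' -> emit 'b', reset
Bit 4: prefix='1' -> emit 'b', reset
Bit 5: prefix='0' (no match yet)
Bit 6: prefix='01' -> emit 'k', reset
Bit 7: prefix='0' (no match yet)
Bit 8: prefix='00' (no match yet)
Bit 9: prefix='000' -> emit 'i', reset
Bit 10: prefix='0' (no match yet)
Bit 11: prefix='00' (no match yet)
Bit 12: prefix='000' -> emit 'i', reset
Bit 13: prefix='0' (no match yet)
Bit 14: prefix='00' (no match yet)
Bit 15: prefix='001' -> emit 'e', reset

Answer: 0 1 3 4 5 7 10 13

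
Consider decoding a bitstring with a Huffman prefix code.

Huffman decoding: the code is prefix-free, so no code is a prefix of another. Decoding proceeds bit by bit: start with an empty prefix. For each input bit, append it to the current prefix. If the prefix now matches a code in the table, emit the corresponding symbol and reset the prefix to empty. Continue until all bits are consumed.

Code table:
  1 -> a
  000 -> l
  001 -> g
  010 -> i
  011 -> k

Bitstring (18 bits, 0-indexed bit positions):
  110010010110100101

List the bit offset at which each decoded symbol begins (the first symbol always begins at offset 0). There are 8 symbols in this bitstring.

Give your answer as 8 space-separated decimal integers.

Bit 0: prefix='1' -> emit 'a', reset
Bit 1: prefix='1' -> emit 'a', reset
Bit 2: prefix='0' (no match yet)
Bit 3: prefix='00' (no match yet)
Bit 4: prefix='001' -> emit 'g', reset
Bit 5: prefix='0' (no match yet)
Bit 6: prefix='00' (no match yet)
Bit 7: prefix='001' -> emit 'g', reset
Bit 8: prefix='0' (no match yet)
Bit 9: prefix='01' (no match yet)
Bit 10: prefix='011' -> emit 'k', reset
Bit 11: prefix='0' (no match yet)
Bit 12: prefix='01' (no match yet)
Bit 13: prefix='010' -> emit 'i', reset
Bit 14: prefix='0' (no match yet)
Bit 15: prefix='01' (no match yet)
Bit 16: prefix='010' -> emit 'i', reset
Bit 17: prefix='1' -> emit 'a', reset

Answer: 0 1 2 5 8 11 14 17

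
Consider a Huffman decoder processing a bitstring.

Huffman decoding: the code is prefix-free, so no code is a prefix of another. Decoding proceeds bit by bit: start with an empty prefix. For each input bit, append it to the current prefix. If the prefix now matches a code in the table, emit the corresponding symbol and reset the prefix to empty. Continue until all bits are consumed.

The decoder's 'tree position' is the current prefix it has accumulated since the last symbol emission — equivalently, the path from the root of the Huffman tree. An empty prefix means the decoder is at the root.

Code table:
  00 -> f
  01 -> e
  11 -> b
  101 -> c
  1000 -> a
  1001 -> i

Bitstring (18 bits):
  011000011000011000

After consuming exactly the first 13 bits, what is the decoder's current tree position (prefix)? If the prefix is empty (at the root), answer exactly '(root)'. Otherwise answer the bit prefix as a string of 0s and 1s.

Answer: 0

Derivation:
Bit 0: prefix='0' (no match yet)
Bit 1: prefix='01' -> emit 'e', reset
Bit 2: prefix='1' (no match yet)
Bit 3: prefix='10' (no match yet)
Bit 4: prefix='100' (no match yet)
Bit 5: prefix='1000' -> emit 'a', reset
Bit 6: prefix='0' (no match yet)
Bit 7: prefix='01' -> emit 'e', reset
Bit 8: prefix='1' (no match yet)
Bit 9: prefix='10' (no match yet)
Bit 10: prefix='100' (no match yet)
Bit 11: prefix='1000' -> emit 'a', reset
Bit 12: prefix='0' (no match yet)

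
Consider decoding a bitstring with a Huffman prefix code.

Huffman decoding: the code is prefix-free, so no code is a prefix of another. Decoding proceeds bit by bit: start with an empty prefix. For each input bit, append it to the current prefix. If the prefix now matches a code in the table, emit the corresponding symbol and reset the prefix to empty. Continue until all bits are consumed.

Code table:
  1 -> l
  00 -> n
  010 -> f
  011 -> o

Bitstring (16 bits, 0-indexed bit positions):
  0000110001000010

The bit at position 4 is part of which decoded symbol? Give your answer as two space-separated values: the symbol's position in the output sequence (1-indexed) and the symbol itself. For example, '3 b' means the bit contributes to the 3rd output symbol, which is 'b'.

Answer: 3 l

Derivation:
Bit 0: prefix='0' (no match yet)
Bit 1: prefix='00' -> emit 'n', reset
Bit 2: prefix='0' (no match yet)
Bit 3: prefix='00' -> emit 'n', reset
Bit 4: prefix='1' -> emit 'l', reset
Bit 5: prefix='1' -> emit 'l', reset
Bit 6: prefix='0' (no match yet)
Bit 7: prefix='00' -> emit 'n', reset
Bit 8: prefix='0' (no match yet)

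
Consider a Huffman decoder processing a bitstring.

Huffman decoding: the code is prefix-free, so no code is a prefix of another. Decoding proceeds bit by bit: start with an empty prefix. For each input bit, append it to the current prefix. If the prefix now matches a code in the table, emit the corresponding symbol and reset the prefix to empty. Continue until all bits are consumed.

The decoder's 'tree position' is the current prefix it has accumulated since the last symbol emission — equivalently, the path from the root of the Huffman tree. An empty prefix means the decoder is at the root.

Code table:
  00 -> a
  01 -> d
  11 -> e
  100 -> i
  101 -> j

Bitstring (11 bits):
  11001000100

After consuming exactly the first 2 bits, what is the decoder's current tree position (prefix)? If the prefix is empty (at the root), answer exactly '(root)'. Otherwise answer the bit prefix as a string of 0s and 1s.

Answer: (root)

Derivation:
Bit 0: prefix='1' (no match yet)
Bit 1: prefix='11' -> emit 'e', reset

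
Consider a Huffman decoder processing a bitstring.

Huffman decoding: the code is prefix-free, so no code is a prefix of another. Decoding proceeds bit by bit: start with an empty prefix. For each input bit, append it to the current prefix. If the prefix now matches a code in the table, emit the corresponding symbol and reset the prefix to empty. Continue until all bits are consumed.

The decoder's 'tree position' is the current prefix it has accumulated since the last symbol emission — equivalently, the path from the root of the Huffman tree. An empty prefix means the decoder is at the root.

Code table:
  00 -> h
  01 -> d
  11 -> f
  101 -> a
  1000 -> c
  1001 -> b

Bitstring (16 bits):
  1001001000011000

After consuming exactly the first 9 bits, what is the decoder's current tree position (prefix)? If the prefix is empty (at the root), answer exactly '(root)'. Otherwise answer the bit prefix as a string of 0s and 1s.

Bit 0: prefix='1' (no match yet)
Bit 1: prefix='10' (no match yet)
Bit 2: prefix='100' (no match yet)
Bit 3: prefix='1001' -> emit 'b', reset
Bit 4: prefix='0' (no match yet)
Bit 5: prefix='00' -> emit 'h', reset
Bit 6: prefix='1' (no match yet)
Bit 7: prefix='10' (no match yet)
Bit 8: prefix='100' (no match yet)

Answer: 100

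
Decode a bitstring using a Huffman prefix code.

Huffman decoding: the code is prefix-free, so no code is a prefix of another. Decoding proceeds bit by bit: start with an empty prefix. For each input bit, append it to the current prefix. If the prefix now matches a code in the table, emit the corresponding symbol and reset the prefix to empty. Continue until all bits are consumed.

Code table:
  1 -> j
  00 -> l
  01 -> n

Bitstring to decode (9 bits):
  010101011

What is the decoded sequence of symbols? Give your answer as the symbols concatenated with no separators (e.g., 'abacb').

Bit 0: prefix='0' (no match yet)
Bit 1: prefix='01' -> emit 'n', reset
Bit 2: prefix='0' (no match yet)
Bit 3: prefix='01' -> emit 'n', reset
Bit 4: prefix='0' (no match yet)
Bit 5: prefix='01' -> emit 'n', reset
Bit 6: prefix='0' (no match yet)
Bit 7: prefix='01' -> emit 'n', reset
Bit 8: prefix='1' -> emit 'j', reset

Answer: nnnnj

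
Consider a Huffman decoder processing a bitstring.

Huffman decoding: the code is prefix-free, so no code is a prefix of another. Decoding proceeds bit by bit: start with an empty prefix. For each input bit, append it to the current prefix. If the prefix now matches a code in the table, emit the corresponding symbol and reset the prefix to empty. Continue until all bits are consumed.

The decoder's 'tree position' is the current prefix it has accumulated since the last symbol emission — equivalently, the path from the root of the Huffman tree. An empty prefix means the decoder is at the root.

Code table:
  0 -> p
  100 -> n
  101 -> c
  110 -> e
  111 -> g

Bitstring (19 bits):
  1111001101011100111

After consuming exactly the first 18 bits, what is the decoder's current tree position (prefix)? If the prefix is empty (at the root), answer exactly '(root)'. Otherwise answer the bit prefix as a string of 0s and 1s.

Bit 0: prefix='1' (no match yet)
Bit 1: prefix='11' (no match yet)
Bit 2: prefix='111' -> emit 'g', reset
Bit 3: prefix='1' (no match yet)
Bit 4: prefix='10' (no match yet)
Bit 5: prefix='100' -> emit 'n', reset
Bit 6: prefix='1' (no match yet)
Bit 7: prefix='11' (no match yet)
Bit 8: prefix='110' -> emit 'e', reset
Bit 9: prefix='1' (no match yet)
Bit 10: prefix='10' (no match yet)
Bit 11: prefix='101' -> emit 'c', reset
Bit 12: prefix='1' (no match yet)
Bit 13: prefix='11' (no match yet)
Bit 14: prefix='110' -> emit 'e', reset
Bit 15: prefix='0' -> emit 'p', reset
Bit 16: prefix='1' (no match yet)
Bit 17: prefix='11' (no match yet)

Answer: 11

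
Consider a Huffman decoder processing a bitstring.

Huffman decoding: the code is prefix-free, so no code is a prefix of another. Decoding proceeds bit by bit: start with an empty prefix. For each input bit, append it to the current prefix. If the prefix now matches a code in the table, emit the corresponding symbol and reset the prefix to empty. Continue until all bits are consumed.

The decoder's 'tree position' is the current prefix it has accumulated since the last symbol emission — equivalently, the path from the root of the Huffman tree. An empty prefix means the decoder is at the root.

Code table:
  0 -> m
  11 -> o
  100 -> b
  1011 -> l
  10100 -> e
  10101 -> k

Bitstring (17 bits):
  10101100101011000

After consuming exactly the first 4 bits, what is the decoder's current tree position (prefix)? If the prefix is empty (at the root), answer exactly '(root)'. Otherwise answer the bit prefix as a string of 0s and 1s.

Bit 0: prefix='1' (no match yet)
Bit 1: prefix='10' (no match yet)
Bit 2: prefix='101' (no match yet)
Bit 3: prefix='1010' (no match yet)

Answer: 1010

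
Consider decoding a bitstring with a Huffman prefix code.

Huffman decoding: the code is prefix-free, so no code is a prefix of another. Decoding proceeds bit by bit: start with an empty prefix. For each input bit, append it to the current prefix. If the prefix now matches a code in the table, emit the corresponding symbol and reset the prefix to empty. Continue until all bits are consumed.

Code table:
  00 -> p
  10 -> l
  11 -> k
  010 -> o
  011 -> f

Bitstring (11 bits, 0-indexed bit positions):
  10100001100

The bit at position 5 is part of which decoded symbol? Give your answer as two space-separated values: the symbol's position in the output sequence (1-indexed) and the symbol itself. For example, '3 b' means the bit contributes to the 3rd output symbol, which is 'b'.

Bit 0: prefix='1' (no match yet)
Bit 1: prefix='10' -> emit 'l', reset
Bit 2: prefix='1' (no match yet)
Bit 3: prefix='10' -> emit 'l', reset
Bit 4: prefix='0' (no match yet)
Bit 5: prefix='00' -> emit 'p', reset
Bit 6: prefix='0' (no match yet)
Bit 7: prefix='01' (no match yet)
Bit 8: prefix='011' -> emit 'f', reset
Bit 9: prefix='0' (no match yet)

Answer: 3 p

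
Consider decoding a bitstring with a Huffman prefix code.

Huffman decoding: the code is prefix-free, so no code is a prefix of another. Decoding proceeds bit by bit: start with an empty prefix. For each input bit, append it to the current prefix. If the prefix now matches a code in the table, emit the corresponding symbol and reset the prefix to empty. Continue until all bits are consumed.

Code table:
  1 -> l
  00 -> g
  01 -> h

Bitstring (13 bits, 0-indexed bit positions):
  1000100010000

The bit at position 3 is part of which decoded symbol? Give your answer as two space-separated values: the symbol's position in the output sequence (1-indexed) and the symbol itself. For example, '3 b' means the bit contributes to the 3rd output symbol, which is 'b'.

Answer: 3 h

Derivation:
Bit 0: prefix='1' -> emit 'l', reset
Bit 1: prefix='0' (no match yet)
Bit 2: prefix='00' -> emit 'g', reset
Bit 3: prefix='0' (no match yet)
Bit 4: prefix='01' -> emit 'h', reset
Bit 5: prefix='0' (no match yet)
Bit 6: prefix='00' -> emit 'g', reset
Bit 7: prefix='0' (no match yet)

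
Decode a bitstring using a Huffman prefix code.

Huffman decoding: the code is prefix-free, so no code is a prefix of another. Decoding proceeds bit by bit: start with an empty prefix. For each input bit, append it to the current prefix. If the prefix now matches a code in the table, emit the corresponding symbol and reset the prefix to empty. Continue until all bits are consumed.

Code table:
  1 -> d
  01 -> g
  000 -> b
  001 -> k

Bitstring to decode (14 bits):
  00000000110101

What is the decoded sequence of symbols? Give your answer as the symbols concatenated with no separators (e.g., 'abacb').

Bit 0: prefix='0' (no match yet)
Bit 1: prefix='00' (no match yet)
Bit 2: prefix='000' -> emit 'b', reset
Bit 3: prefix='0' (no match yet)
Bit 4: prefix='00' (no match yet)
Bit 5: prefix='000' -> emit 'b', reset
Bit 6: prefix='0' (no match yet)
Bit 7: prefix='00' (no match yet)
Bit 8: prefix='001' -> emit 'k', reset
Bit 9: prefix='1' -> emit 'd', reset
Bit 10: prefix='0' (no match yet)
Bit 11: prefix='01' -> emit 'g', reset
Bit 12: prefix='0' (no match yet)
Bit 13: prefix='01' -> emit 'g', reset

Answer: bbkdgg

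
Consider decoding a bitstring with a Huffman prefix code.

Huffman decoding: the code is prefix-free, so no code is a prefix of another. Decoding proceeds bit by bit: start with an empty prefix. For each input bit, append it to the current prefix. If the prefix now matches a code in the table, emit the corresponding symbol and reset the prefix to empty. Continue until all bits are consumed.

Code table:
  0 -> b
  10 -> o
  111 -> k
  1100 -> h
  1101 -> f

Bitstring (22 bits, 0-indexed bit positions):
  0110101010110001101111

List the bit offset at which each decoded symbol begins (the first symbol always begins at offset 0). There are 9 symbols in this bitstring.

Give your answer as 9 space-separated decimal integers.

Bit 0: prefix='0' -> emit 'b', reset
Bit 1: prefix='1' (no match yet)
Bit 2: prefix='11' (no match yet)
Bit 3: prefix='110' (no match yet)
Bit 4: prefix='1101' -> emit 'f', reset
Bit 5: prefix='0' -> emit 'b', reset
Bit 6: prefix='1' (no match yet)
Bit 7: prefix='10' -> emit 'o', reset
Bit 8: prefix='1' (no match yet)
Bit 9: prefix='10' -> emit 'o', reset
Bit 10: prefix='1' (no match yet)
Bit 11: prefix='11' (no match yet)
Bit 12: prefix='110' (no match yet)
Bit 13: prefix='1100' -> emit 'h', reset
Bit 14: prefix='0' -> emit 'b', reset
Bit 15: prefix='1' (no match yet)
Bit 16: prefix='11' (no match yet)
Bit 17: prefix='110' (no match yet)
Bit 18: prefix='1101' -> emit 'f', reset
Bit 19: prefix='1' (no match yet)
Bit 20: prefix='11' (no match yet)
Bit 21: prefix='111' -> emit 'k', reset

Answer: 0 1 5 6 8 10 14 15 19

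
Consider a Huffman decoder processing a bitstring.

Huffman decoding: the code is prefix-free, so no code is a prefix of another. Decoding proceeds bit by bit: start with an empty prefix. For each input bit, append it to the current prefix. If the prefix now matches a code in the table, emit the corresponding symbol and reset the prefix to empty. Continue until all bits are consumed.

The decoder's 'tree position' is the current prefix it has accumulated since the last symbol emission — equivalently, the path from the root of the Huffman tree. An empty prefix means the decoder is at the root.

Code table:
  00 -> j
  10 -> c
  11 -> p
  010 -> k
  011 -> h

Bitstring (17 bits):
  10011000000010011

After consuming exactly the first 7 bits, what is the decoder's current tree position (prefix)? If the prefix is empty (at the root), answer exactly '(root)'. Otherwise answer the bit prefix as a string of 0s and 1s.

Bit 0: prefix='1' (no match yet)
Bit 1: prefix='10' -> emit 'c', reset
Bit 2: prefix='0' (no match yet)
Bit 3: prefix='01' (no match yet)
Bit 4: prefix='011' -> emit 'h', reset
Bit 5: prefix='0' (no match yet)
Bit 6: prefix='00' -> emit 'j', reset

Answer: (root)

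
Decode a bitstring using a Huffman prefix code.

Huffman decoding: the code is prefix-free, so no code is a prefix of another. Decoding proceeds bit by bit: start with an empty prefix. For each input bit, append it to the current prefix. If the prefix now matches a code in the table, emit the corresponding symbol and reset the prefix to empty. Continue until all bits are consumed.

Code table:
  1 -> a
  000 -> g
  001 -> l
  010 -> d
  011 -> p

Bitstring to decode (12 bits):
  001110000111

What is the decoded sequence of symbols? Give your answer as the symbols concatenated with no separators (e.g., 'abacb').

Answer: laagpa

Derivation:
Bit 0: prefix='0' (no match yet)
Bit 1: prefix='00' (no match yet)
Bit 2: prefix='001' -> emit 'l', reset
Bit 3: prefix='1' -> emit 'a', reset
Bit 4: prefix='1' -> emit 'a', reset
Bit 5: prefix='0' (no match yet)
Bit 6: prefix='00' (no match yet)
Bit 7: prefix='000' -> emit 'g', reset
Bit 8: prefix='0' (no match yet)
Bit 9: prefix='01' (no match yet)
Bit 10: prefix='011' -> emit 'p', reset
Bit 11: prefix='1' -> emit 'a', reset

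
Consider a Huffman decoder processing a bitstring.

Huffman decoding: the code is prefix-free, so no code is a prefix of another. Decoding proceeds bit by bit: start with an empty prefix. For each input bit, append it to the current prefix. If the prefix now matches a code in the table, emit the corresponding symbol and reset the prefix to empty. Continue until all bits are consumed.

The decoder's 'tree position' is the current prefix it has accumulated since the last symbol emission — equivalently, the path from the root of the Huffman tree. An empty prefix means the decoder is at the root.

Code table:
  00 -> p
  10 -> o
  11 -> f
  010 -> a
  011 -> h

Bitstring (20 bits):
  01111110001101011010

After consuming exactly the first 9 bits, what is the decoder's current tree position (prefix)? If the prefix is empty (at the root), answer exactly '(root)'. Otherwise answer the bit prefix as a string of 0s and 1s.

Answer: (root)

Derivation:
Bit 0: prefix='0' (no match yet)
Bit 1: prefix='01' (no match yet)
Bit 2: prefix='011' -> emit 'h', reset
Bit 3: prefix='1' (no match yet)
Bit 4: prefix='11' -> emit 'f', reset
Bit 5: prefix='1' (no match yet)
Bit 6: prefix='11' -> emit 'f', reset
Bit 7: prefix='0' (no match yet)
Bit 8: prefix='00' -> emit 'p', reset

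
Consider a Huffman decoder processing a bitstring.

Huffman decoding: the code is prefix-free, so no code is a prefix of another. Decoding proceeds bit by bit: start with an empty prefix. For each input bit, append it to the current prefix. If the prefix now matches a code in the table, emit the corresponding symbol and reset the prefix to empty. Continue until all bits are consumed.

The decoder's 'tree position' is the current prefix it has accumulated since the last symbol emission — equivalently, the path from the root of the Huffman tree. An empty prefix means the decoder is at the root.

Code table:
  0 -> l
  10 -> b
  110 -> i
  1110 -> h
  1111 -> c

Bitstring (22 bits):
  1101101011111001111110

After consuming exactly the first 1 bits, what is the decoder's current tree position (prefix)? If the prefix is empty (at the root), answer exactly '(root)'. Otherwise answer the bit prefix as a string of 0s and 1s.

Bit 0: prefix='1' (no match yet)

Answer: 1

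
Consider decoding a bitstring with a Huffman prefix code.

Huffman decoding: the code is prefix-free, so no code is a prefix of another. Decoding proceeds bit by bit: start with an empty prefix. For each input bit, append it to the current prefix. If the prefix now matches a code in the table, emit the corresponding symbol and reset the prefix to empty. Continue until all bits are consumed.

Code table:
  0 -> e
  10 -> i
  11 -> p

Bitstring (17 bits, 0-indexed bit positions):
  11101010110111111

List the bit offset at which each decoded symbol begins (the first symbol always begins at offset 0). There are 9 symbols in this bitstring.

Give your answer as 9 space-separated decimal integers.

Bit 0: prefix='1' (no match yet)
Bit 1: prefix='11' -> emit 'p', reset
Bit 2: prefix='1' (no match yet)
Bit 3: prefix='10' -> emit 'i', reset
Bit 4: prefix='1' (no match yet)
Bit 5: prefix='10' -> emit 'i', reset
Bit 6: prefix='1' (no match yet)
Bit 7: prefix='10' -> emit 'i', reset
Bit 8: prefix='1' (no match yet)
Bit 9: prefix='11' -> emit 'p', reset
Bit 10: prefix='0' -> emit 'e', reset
Bit 11: prefix='1' (no match yet)
Bit 12: prefix='11' -> emit 'p', reset
Bit 13: prefix='1' (no match yet)
Bit 14: prefix='11' -> emit 'p', reset
Bit 15: prefix='1' (no match yet)
Bit 16: prefix='11' -> emit 'p', reset

Answer: 0 2 4 6 8 10 11 13 15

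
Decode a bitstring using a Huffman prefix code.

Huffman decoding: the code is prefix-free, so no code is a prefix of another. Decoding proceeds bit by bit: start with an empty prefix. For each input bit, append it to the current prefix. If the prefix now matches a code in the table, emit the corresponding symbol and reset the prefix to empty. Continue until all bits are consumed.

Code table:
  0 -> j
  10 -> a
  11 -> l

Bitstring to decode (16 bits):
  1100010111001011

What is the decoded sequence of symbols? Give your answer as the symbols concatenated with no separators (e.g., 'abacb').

Answer: ljjjalajal

Derivation:
Bit 0: prefix='1' (no match yet)
Bit 1: prefix='11' -> emit 'l', reset
Bit 2: prefix='0' -> emit 'j', reset
Bit 3: prefix='0' -> emit 'j', reset
Bit 4: prefix='0' -> emit 'j', reset
Bit 5: prefix='1' (no match yet)
Bit 6: prefix='10' -> emit 'a', reset
Bit 7: prefix='1' (no match yet)
Bit 8: prefix='11' -> emit 'l', reset
Bit 9: prefix='1' (no match yet)
Bit 10: prefix='10' -> emit 'a', reset
Bit 11: prefix='0' -> emit 'j', reset
Bit 12: prefix='1' (no match yet)
Bit 13: prefix='10' -> emit 'a', reset
Bit 14: prefix='1' (no match yet)
Bit 15: prefix='11' -> emit 'l', reset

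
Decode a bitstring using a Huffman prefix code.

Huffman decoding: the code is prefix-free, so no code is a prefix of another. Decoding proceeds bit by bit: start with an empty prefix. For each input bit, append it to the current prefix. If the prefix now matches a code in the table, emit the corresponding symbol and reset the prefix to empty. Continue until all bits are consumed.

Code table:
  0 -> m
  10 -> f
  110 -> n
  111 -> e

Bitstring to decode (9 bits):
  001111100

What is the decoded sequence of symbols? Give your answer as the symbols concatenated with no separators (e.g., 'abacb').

Answer: mmenm

Derivation:
Bit 0: prefix='0' -> emit 'm', reset
Bit 1: prefix='0' -> emit 'm', reset
Bit 2: prefix='1' (no match yet)
Bit 3: prefix='11' (no match yet)
Bit 4: prefix='111' -> emit 'e', reset
Bit 5: prefix='1' (no match yet)
Bit 6: prefix='11' (no match yet)
Bit 7: prefix='110' -> emit 'n', reset
Bit 8: prefix='0' -> emit 'm', reset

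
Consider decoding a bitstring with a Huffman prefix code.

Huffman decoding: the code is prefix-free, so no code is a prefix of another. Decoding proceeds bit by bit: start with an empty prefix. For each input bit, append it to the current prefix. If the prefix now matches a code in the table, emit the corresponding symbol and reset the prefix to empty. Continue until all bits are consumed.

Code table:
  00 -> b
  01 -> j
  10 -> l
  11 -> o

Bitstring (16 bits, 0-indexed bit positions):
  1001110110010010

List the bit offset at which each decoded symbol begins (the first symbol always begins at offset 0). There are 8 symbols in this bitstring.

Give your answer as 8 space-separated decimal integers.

Answer: 0 2 4 6 8 10 12 14

Derivation:
Bit 0: prefix='1' (no match yet)
Bit 1: prefix='10' -> emit 'l', reset
Bit 2: prefix='0' (no match yet)
Bit 3: prefix='01' -> emit 'j', reset
Bit 4: prefix='1' (no match yet)
Bit 5: prefix='11' -> emit 'o', reset
Bit 6: prefix='0' (no match yet)
Bit 7: prefix='01' -> emit 'j', reset
Bit 8: prefix='1' (no match yet)
Bit 9: prefix='10' -> emit 'l', reset
Bit 10: prefix='0' (no match yet)
Bit 11: prefix='01' -> emit 'j', reset
Bit 12: prefix='0' (no match yet)
Bit 13: prefix='00' -> emit 'b', reset
Bit 14: prefix='1' (no match yet)
Bit 15: prefix='10' -> emit 'l', reset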